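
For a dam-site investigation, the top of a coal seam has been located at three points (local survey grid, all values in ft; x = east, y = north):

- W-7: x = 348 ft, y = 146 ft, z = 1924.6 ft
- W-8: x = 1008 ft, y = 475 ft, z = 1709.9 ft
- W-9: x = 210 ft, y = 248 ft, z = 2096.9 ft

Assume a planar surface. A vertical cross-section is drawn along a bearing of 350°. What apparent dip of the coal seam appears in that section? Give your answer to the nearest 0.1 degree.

Let the plane be z = a·x + b·y + c.
W-8−W-7: 660a + 329b = −214.7;  W-9−W-7: −138a + 102b = 172.3.
Solving gives a = −0.69717, b = 0.74599.
Unit vector along 350° is (sin 350°, cos 350°) = (-0.1736, 0.9848).
Slope in that direction = a·(-0.1736) + b·(0.9848) = 0.85572.
Apparent dip = arctan|0.85572| = 40.6° (true dip is 45.6°, so apparent ≤ true as expected).

40.6°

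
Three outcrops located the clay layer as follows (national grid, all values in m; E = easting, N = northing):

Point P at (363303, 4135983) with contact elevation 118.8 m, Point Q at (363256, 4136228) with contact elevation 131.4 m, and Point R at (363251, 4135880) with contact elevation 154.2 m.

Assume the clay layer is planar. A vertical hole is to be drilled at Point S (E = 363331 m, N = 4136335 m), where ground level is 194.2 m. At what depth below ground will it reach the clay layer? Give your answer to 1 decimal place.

Two edge vectors: Point P→Point Q = (-47, 245, 12.6), Point P→Point R = (-52, -103, 35.4).
Normal n = (Point P→Point Q) × (Point P→Point R) = (9970.8, 1008.6, 17581).
So ∂z/∂E = −n_x/n_z = −0.567134975 and ∂z/∂N = −n_y/n_z = −0.057368750.
Intercept c from Point P: 118.8 + 206041.84 + 237276.18 = 443436.81.
At (363331, 4136335): z_contact = −206057.72 − 237296.37 + 443436.81 = 82.73 m.
Depth below ground = 194.2 − 82.73 = 111.5 m.

111.5 m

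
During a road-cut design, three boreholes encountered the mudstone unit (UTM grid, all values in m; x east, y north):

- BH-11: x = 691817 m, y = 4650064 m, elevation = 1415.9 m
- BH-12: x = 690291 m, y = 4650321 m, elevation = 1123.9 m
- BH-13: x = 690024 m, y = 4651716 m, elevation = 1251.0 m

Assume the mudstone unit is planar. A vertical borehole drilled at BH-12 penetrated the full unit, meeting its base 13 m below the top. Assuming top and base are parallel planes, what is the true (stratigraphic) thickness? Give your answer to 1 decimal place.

Let the plane be z = a·x + b·y + c.
BH-12−BH-11: −1526a + 257b = −292;  BH-13−BH-11: −1793a + 1652b = −164.9.
Solving gives a = 0.21358, b = 0.13199.
|∇z| = √(a²+b²) = 0.25107, so dip δ = arctan(0.25107) = 14.09°.
True thickness = vertical thickness × cos δ = 13 × cos 14.09° = 12.6 m.

12.6 m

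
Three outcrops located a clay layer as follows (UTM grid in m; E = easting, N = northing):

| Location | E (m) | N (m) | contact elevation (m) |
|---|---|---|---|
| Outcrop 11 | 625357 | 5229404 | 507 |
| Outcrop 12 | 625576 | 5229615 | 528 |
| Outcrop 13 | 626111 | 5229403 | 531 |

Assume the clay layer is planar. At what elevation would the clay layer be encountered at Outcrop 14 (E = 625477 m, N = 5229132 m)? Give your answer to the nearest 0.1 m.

492.8 m

Two edge vectors: Outcrop 11→Outcrop 12 = (219, 211, 21), Outcrop 11→Outcrop 13 = (754, -1, 24).
Normal n = (Outcrop 11→Outcrop 12) × (Outcrop 11→Outcrop 13) = (5085, 10578, -159313).
So ∂z/∂E = −n_x/n_z = 0.031918299 and ∂z/∂N = −n_y/n_z = 0.066397595.
Intercept c from Outcrop 11: 507 − 19960.33 − 347219.85 = −366673.18.
At (625477, 5229132): z = 19964.2 + 347201.8 − 366673.18 = 492.8 m.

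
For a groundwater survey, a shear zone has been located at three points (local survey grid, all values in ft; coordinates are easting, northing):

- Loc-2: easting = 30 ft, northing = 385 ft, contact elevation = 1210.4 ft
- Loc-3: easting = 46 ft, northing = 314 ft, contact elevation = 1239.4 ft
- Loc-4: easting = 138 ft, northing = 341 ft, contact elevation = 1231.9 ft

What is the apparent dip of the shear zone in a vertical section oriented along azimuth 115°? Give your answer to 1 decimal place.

Let the plane be z = a·easting + b·northing + c.
Loc-3−Loc-2: 16a − 71b = 29;  Loc-4−Loc-2: 108a − 44b = 21.5.
Solving gives a = 0.03597, b = −0.40034.
Unit vector along 115° is (sin 115°, cos 115°) = (0.9063, -0.4226).
Slope in that direction = a·(0.9063) + b·(-0.4226) = 0.20179.
Apparent dip = arctan|0.20179| = 11.4° (true dip is 21.9°, so apparent ≤ true as expected).

11.4°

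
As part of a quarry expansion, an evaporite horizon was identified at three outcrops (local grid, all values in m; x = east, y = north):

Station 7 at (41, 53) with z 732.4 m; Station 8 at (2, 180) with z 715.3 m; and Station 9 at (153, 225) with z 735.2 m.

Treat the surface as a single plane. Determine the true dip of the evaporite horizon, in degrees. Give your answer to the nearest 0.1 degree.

Two edge vectors: Station 7→Station 8 = (-39, 127, -17.1), Station 7→Station 9 = (112, 172, 2.8).
Normal n = (Station 7→Station 8) × (Station 7→Station 9) = (3296.8, -1806, -20932).
So ∂z/∂x = −n_x/n_z = 0.15750 and ∂z/∂y = −n_y/n_z = −0.08628.
Gradient magnitude |∇z| = √(a² + b²) = √(0.02481 + 0.00744) = 0.17958.
True dip = arctan(0.17958) = 10.2°, dipping toward WNW (azimuth ≈ 299°).

10.2°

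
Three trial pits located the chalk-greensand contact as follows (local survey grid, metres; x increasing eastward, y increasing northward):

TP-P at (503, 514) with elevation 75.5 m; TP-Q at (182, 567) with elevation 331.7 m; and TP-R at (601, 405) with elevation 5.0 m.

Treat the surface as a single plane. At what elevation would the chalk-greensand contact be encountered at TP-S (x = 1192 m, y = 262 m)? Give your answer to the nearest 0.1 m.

-462.9 m

Let the plane be z = a·x + b·y + c.
TP-Q−TP-P: −321a + 53b = 256.2;  TP-R−TP-P: 98a − 109b = −70.5.
Solving gives a = −0.811858, b = −0.083138.
Then c = 75.5 − a·503 − b·514 = 526.60.
At (1192, 262): z = −967.7 − 21.8 + 526.60 = -462.9 m.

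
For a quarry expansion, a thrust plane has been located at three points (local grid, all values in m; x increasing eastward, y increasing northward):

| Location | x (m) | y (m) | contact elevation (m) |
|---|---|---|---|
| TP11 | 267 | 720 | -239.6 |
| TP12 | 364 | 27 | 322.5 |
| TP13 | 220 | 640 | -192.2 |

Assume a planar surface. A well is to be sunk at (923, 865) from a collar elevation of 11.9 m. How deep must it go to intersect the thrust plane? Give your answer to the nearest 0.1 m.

Let the plane be z = a·x + b·y + c.
TP12−TP11: 97a − 693b = 562.1;  TP13−TP11: −47a − 80b = 47.4.
Solving gives a = 0.30051, b = −0.76905.
Then c = -239.6 − a·267 − b·720 = 233.88.
At (923, 865): z_contact = 277.37 − 665.23 + 233.88 = -153.98 m.
Depth below ground = 11.9 − (-153.98) = 165.9 m.

165.9 m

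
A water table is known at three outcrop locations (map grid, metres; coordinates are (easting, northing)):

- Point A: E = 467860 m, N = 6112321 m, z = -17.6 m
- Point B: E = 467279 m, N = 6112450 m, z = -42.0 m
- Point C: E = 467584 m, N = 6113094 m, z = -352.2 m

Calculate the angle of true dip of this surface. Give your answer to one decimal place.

Let the plane be z = a·E + b·N + c.
Point B−Point A: −581a + 129b = −24.4;  Point C−Point A: −276a + 773b = −334.6.
Solving gives a = −0.05877, b = −0.45384.
Gradient magnitude |∇z| = √(a² + b²) = √(0.00345 + 0.20597) = 0.45763.
True dip = arctan(0.45763) = 24.6°, dipping toward N (azimuth ≈ 007°).

24.6°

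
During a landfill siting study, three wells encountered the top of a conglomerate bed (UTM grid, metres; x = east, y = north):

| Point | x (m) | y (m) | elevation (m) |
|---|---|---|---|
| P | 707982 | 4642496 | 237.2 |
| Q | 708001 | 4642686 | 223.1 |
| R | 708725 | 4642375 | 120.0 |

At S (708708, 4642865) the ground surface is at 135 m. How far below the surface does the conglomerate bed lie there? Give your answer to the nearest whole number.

40 m

Two edge vectors: P→Q = (19, 190, -14.1), P→R = (743, -121, -117.2).
Normal n = (P→Q) × (P→R) = (-23974.1, -8249.5, -143469).
So ∂z/∂x = −n_x/n_z = −0.16710300 and ∂z/∂y = −n_y/n_z = −0.05750023.
Intercept c from P: 237.2 + 118305.91 + 266944.57 = 385487.69.
At (708708, 4642865): z_contact = −118427.2 − 266965.8 + 385487.69 = 94.7 m.
Depth below ground = 135 − 94.7 = 40 m.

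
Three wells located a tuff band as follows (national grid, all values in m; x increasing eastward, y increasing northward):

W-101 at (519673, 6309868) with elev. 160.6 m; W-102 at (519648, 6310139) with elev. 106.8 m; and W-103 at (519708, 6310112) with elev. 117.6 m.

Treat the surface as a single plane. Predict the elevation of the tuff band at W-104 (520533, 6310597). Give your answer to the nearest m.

Two edge vectors: W-101→W-102 = (-25, 271, -53.8), W-101→W-103 = (35, 244, -43).
Normal n = (W-101→W-102) × (W-101→W-103) = (1474.2, -2958, -15585).
So ∂z/∂x = −n_x/n_z = 0.09459095 and ∂z/∂y = −n_y/n_z = −0.18979788.
Intercept c from W-101: 160.6 − 49156.36 + 1197599.59 = 1148603.82.
At (520533, 6310597): z = 49237.7 − 1197737.9 + 1148603.82 = 103.6 m.

104 m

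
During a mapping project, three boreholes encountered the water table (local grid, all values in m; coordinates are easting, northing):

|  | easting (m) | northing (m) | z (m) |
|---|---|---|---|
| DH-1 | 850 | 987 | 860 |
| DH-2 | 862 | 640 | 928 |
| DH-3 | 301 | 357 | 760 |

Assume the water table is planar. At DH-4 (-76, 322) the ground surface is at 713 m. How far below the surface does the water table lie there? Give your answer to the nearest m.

94 m

Two edge vectors: DH-1→DH-2 = (12, -347, 68), DH-1→DH-3 = (-549, -630, -100).
Normal n = (DH-1→DH-2) × (DH-1→DH-3) = (77540, -36132, -198063).
So ∂z/∂easting = −n_x/n_z = 0.39149 and ∂z/∂northing = −n_y/n_z = −0.18243.
Intercept c from DH-1: 860 − 332.77 + 180.06 = 707.29.
At (-76, 322): z_contact = −29.8 − 58.7 + 707.29 = 618.8 m.
Depth below ground = 713 − 618.8 = 94 m.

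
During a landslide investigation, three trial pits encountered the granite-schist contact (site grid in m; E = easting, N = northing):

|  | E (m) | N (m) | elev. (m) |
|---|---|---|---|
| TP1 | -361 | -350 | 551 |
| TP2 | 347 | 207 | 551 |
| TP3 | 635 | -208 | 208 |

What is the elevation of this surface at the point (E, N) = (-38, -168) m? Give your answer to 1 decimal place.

512.4 m

Two edge vectors: TP1→TP2 = (708, 557, 0), TP1→TP3 = (996, 142, -343).
Normal n = (TP1→TP2) × (TP1→TP3) = (-191051, 242844, -454236).
So ∂z/∂E = −n_x/n_z = −0.42060 and ∂z/∂N = −n_y/n_z = 0.53462.
Intercept c from TP1: 551 − 151.84 + 187.12 = 586.28.
At (-38, -168): z = 16.0 − 89.8 + 586.28 = 512.4 m.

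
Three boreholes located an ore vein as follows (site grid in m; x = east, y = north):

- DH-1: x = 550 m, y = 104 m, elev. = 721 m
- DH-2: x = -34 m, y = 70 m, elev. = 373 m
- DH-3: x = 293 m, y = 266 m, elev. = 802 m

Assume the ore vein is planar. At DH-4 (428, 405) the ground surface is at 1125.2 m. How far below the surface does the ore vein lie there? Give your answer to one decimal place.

Two edge vectors: DH-1→DH-2 = (-584, -34, -348), DH-1→DH-3 = (-257, 162, 81).
Normal n = (DH-1→DH-2) × (DH-1→DH-3) = (53622, 136740, -103346).
So ∂z/∂x = −n_x/n_z = 0.51886 and ∂z/∂y = −n_y/n_z = 1.32313.
Intercept c from DH-1: 721 − 285.37 − 137.61 = 298.02.
At (428, 405): z_contact = 222.07 + 535.87 + 298.02 = 1055.96 m.
Depth below ground = 1125.2 − 1055.96 = 69.2 m.

69.2 m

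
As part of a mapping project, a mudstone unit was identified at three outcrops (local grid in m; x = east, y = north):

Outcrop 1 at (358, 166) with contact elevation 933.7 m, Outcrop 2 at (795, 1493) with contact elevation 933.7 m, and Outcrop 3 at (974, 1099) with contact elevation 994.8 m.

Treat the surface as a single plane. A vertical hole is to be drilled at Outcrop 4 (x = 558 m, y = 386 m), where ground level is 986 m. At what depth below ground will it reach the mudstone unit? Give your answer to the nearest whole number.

27 m

Two edge vectors: Outcrop 1→Outcrop 2 = (437, 1327, 0), Outcrop 1→Outcrop 3 = (616, 933, 61.1).
Normal n = (Outcrop 1→Outcrop 2) × (Outcrop 1→Outcrop 3) = (81079.7, -26700.7, -409711).
So ∂z/∂x = −n_x/n_z = 0.19789 and ∂z/∂y = −n_y/n_z = −0.06517.
Intercept c from Outcrop 1: 933.7 − 70.85 + 10.82 = 873.67.
At (558, 386): z_contact = 110.4 − 25.2 + 873.67 = 958.9 m.
Depth below ground = 986 − 958.9 = 27 m.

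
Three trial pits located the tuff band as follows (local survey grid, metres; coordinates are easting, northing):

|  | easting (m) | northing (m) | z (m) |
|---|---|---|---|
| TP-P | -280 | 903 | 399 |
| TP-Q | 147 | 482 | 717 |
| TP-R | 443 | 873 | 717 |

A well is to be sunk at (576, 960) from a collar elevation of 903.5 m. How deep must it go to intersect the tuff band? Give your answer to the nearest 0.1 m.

Two edge vectors: TP-P→TP-Q = (427, -421, 318), TP-P→TP-R = (723, -30, 318).
Normal n = (TP-P→TP-Q) × (TP-P→TP-R) = (-124338, 94128, 291573).
So ∂z/∂easting = −n_x/n_z = 0.42644 and ∂z/∂northing = −n_y/n_z = −0.32283.
Intercept c from TP-P: 399 + 119.40 + 291.51 = 809.92.
At (576, 960): z_contact = 245.63 − 309.92 + 809.92 = 745.63 m.
Depth below ground = 903.5 − 745.63 = 157.9 m.

157.9 m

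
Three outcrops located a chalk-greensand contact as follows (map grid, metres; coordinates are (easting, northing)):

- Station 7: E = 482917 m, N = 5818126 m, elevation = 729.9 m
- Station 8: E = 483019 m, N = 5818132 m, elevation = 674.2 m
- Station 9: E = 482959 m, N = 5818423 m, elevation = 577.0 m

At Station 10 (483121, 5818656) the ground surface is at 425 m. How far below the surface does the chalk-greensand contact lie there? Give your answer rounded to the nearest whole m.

Let the plane be z = a·E + b·N + c.
Station 8−Station 7: 102a + 6b = −55.7;  Station 9−Station 7: 42a + 297b = −152.9.
Solving gives a = −0.52012183, b = −0.44126223.
Then c = 729.9 − a·482917 − b·5818126 = 2819224.84.
At (483121, 5818656): z_contact = −251281.8 − 2567553.1 + 2819224.84 = 389.9 m.
Depth below ground = 425 − 389.9 = 35 m.

35 m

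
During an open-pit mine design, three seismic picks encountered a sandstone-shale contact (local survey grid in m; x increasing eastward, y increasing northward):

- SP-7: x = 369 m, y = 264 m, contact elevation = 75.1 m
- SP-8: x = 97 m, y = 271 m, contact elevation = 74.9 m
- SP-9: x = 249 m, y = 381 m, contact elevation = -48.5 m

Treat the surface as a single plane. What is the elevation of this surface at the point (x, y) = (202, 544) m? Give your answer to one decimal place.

-224.0 m

Let the plane be z = a·x + b·y + c.
SP-8−SP-7: −272a + 7b = −0.2;  SP-9−SP-7: −120a + 117b = −123.6.
Solving gives a = −0.02717, b = −1.08428.
Then c = 75.1 − a·369 − b·264 = 371.37.
At (202, 544): z = −5.5 − 589.8 + 371.37 = -224.0 m.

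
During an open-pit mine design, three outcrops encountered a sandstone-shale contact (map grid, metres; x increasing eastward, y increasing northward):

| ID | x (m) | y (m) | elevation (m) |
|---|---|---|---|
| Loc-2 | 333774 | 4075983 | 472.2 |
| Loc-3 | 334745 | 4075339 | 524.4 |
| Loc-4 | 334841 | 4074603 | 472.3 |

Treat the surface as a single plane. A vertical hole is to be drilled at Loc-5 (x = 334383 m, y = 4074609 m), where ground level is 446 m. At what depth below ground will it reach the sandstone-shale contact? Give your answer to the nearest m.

Two edge vectors: Loc-2→Loc-3 = (971, -644, 52.2), Loc-2→Loc-4 = (1067, -1380, 0.1).
Normal n = (Loc-2→Loc-3) × (Loc-2→Loc-4) = (71971.6, 55600.3, -652832).
So ∂z/∂x = −n_x/n_z = 0.11024521 and ∂z/∂y = −n_y/n_z = 0.08516785.
Intercept c from Loc-2: 472.2 − 36796.98 − 347142.72 = −383467.51.
At (334383, 4074609): z_contact = 36864.1 + 347025.7 − 383467.51 = 422.3 m.
Depth below ground = 446 − 422.3 = 24 m.

24 m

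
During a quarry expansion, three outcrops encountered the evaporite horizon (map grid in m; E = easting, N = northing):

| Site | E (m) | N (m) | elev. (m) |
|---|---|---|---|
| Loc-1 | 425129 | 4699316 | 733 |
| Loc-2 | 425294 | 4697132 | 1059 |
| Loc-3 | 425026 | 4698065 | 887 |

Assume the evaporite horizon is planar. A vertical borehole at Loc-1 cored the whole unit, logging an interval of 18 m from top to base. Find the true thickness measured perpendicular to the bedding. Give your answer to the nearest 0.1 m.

17.6 m

Let the plane be z = a·E + b·N + c.
Loc-2−Loc-1: 165a − 2184b = 326;  Loc-3−Loc-1: −103a − 1251b = 154.
Solving gives a = 0.16573, b = −0.13675.
|∇z| = √(a²+b²) = 0.21486, so dip δ = arctan(0.21486) = 12.13°.
True thickness = vertical thickness × cos δ = 18 × cos 12.13° = 17.6 m.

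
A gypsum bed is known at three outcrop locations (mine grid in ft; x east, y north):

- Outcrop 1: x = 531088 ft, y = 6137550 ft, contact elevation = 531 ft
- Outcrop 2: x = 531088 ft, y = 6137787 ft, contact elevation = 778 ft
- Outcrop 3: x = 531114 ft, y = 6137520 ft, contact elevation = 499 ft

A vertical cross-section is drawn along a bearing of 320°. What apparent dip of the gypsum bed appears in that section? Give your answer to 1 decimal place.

39.2°

Two edge vectors: Outcrop 1→Outcrop 2 = (0, 237, 247), Outcrop 1→Outcrop 3 = (26, -30, -32).
Normal n = (Outcrop 1→Outcrop 2) × (Outcrop 1→Outcrop 3) = (-174, 6422, -6162).
So ∂z/∂x = −n_x/n_z = −0.02824 and ∂z/∂y = −n_y/n_z = 1.04219.
Unit vector along 320° is (sin 320°, cos 320°) = (-0.6428, 0.7660).
Slope in that direction = a·(-0.6428) + b·(0.7660) = 0.81652.
Apparent dip = arctan|0.81652| = 39.2° (true dip is 46.2°, so apparent ≤ true as expected).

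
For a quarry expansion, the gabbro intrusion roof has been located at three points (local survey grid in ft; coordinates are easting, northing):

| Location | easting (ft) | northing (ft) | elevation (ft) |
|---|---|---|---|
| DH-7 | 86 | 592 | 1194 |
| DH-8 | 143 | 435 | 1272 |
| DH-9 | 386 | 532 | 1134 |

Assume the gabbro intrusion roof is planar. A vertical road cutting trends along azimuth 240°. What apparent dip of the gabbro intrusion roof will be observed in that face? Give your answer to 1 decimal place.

30.4°

Let the plane be z = a·easting + b·northing + c.
DH-8−DH-7: 57a − 157b = 78;  DH-9−DH-7: 300a − 60b = −60.
Solving gives a = −0.32280, b = −0.61401.
Unit vector along 240° is (sin 240°, cos 240°) = (-0.8660, -0.5000).
Slope in that direction = a·(-0.8660) + b·(-0.5000) = 0.58656.
Apparent dip = arctan|0.58656| = 30.4° (true dip is 34.7°, so apparent ≤ true as expected).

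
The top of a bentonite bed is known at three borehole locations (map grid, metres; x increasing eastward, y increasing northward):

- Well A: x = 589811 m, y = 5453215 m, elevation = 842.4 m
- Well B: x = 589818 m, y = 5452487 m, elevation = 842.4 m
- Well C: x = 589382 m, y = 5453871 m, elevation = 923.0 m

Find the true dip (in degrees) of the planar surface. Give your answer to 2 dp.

Two edge vectors: Well A→Well B = (7, -728, 0), Well A→Well C = (-429, 656, 80.6).
Normal n = (Well A→Well B) × (Well A→Well C) = (-58676.8, -564.2, -307720).
So ∂z/∂x = −n_x/n_z = −0.19068 and ∂z/∂y = −n_y/n_z = −0.00183.
Gradient magnitude |∇z| = √(a² + b²) = √(0.03636 + 0.00000) = 0.19069.
True dip = arctan(0.19069) = 10.80°, dipping toward E (azimuth ≈ 089°).

10.80°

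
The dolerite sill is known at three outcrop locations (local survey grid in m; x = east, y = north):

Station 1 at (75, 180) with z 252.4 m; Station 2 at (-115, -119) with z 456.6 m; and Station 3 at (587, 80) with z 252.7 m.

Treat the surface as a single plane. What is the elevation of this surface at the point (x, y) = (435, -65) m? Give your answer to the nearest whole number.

Two edge vectors: Station 1→Station 2 = (-190, -299, 204.2), Station 1→Station 3 = (512, -100, 0.3).
Normal n = (Station 1→Station 2) × (Station 1→Station 3) = (20330.3, 104607.4, 172088).
So ∂z/∂x = −n_x/n_z = −0.11814 and ∂z/∂y = −n_y/n_z = −0.60787.
Intercept c from Station 1: 252.4 + 8.86 + 109.42 = 370.68.
At (435, -65): z = −51.4 + 39.5 + 370.68 = 358.8 m.

359 m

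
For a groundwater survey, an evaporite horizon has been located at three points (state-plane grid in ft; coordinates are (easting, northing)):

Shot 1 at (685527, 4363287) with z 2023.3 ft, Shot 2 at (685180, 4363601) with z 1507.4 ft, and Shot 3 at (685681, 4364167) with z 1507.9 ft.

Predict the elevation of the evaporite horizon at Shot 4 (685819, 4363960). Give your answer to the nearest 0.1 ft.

1773.0 ft

Two edge vectors: Shot 1→Shot 2 = (-347, 314, -515.9), Shot 1→Shot 3 = (154, 880, -515.4).
Normal n = (Shot 1→Shot 2) × (Shot 1→Shot 3) = (292156.4, -258292.4, -353716).
So ∂z/∂E = −n_x/n_z = 0.825963202 and ∂z/∂N = −n_y/n_z = −0.730225379.
Intercept c from Shot 1: 2023.3 − 566220.08 + 3186182.90 = 2621986.13.
At (685819, 4363960): z = 566461.3 − 3186674.3 + 2621986.13 = 1773.0 ft.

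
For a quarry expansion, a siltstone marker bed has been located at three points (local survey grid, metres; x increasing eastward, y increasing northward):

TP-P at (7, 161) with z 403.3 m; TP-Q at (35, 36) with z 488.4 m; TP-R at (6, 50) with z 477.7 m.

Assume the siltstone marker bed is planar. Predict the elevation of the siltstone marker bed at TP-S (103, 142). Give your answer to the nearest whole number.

Let the plane be z = a·x + b·y + c.
TP-Q−TP-P: 28a − 125b = 85.1;  TP-R−TP-P: −1a − 111b = 74.4.
Solving gives a = 0.04519, b = −0.67068.
Then c = 403.3 − a·7 − b·161 = 510.96.
At (103, 142): z = 4.7 − 95.2 + 510.96 = 420.4 m.

420 m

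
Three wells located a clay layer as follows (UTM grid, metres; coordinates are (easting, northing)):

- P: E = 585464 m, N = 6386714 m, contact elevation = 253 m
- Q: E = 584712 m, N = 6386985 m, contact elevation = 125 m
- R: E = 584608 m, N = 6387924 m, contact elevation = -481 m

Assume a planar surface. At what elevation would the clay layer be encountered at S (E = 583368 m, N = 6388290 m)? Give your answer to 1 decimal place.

-639.3 m

Two edge vectors: P→Q = (-752, 271, -128), P→R = (-856, 1210, -734).
Normal n = (P→Q) × (P→R) = (-44034, -442400, -677944).
So ∂z/∂E = −n_x/n_z = −0.064952267 and ∂z/∂N = −n_y/n_z = −0.652561273.
Intercept c from P: 253 + 38027.21 + 4167722.22 = 4206002.44.
At (583368, 6388290): z = −37891.1 − 4168750.7 + 4206002.44 = -639.3 m.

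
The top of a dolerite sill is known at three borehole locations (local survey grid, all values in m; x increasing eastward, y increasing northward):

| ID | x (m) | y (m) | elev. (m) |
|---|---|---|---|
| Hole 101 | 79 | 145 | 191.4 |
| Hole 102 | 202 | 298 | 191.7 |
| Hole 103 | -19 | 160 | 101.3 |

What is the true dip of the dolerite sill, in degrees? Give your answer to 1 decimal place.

46.4°

Let the plane be z = a·x + b·y + c.
Hole 102−Hole 101: 123a + 153b = 0.3;  Hole 103−Hole 101: −98a + 15b = −90.1.
Solving gives a = 0.81892, b = −0.65639.
Gradient magnitude |∇z| = √(a² + b²) = √(0.67063 + 0.43084) = 1.04951.
True dip = arctan(1.04951) = 46.4°, dipping toward NW (azimuth ≈ 309°).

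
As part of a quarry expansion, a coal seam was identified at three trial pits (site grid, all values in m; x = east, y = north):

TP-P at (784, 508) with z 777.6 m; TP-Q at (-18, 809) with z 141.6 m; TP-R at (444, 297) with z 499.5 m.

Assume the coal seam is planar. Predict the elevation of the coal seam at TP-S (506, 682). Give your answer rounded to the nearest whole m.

Two edge vectors: TP-P→TP-Q = (-802, 301, -636), TP-P→TP-R = (-340, -211, -278.1).
Normal n = (TP-P→TP-Q) × (TP-P→TP-R) = (-217904.1, -6796.2, 271562).
So ∂z/∂x = −n_x/n_z = 0.80241 and ∂z/∂y = −n_y/n_z = 0.02503.
Intercept c from TP-P: 777.6 − 629.09 − 12.71 = 135.80.
At (506, 682): z = 406.0 + 17.1 + 135.80 = 558.9 m.

559 m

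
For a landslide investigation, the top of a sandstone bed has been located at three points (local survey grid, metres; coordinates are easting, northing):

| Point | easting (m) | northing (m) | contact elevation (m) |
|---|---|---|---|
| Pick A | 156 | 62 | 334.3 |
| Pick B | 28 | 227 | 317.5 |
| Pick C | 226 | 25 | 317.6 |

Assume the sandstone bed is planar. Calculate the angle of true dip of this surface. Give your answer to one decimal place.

34.8°

Let the plane be z = a·easting + b·northing + c.
Pick B−Pick A: −128a + 165b = −16.8;  Pick C−Pick A: 70a − 37b = −16.7.
Solving gives a = −0.49561, b = −0.48629.
Gradient magnitude |∇z| = √(a² + b²) = √(0.24563 + 0.23648) = 0.69434.
True dip = arctan(0.69434) = 34.8°, dipping toward NE (azimuth ≈ 046°).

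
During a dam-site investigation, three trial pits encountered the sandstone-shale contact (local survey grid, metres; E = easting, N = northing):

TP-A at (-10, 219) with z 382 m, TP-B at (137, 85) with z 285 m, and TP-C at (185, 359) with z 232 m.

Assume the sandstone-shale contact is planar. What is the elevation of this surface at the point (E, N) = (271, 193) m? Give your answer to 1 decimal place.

Let the plane be z = a·E + b·N + c.
TP-B−TP-A: 147a − 134b = −97;  TP-C−TP-A: 195a + 140b = −150.
Solving gives a = −0.72104, b = −0.06712.
Then c = 382 − a·-10 − b·219 = 389.49.
At (271, 193): z = −195.4 − 13.0 + 389.49 = 181.1 m.

181.1 m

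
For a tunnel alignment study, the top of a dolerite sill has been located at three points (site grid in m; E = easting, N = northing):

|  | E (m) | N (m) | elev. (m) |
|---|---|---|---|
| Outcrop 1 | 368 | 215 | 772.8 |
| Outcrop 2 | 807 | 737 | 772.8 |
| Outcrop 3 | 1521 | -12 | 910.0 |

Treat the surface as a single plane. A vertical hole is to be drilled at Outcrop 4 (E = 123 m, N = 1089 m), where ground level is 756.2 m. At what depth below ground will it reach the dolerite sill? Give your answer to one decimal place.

Let the plane be z = a·E + b·N + c.
Outcrop 2−Outcrop 1: 439a + 522b = 0;  Outcrop 3−Outcrop 1: 1153a − 227b = 137.2.
Solving gives a = 0.102090, b = −0.085858.
Then c = 772.8 − a·368 − b·215 = 753.69.
At (123, 1089): z_contact = 12.56 − 93.50 + 753.69 = 672.75 m.
Depth below ground = 756.2 − 672.75 = 83.5 m.

83.5 m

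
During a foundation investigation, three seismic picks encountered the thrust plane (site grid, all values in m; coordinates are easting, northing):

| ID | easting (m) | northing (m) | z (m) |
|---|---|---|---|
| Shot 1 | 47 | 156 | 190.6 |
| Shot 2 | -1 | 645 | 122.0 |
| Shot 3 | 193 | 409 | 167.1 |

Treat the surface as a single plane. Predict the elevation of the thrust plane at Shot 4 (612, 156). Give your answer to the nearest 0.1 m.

Let the plane be z = a·easting + b·northing + c.
Shot 2−Shot 1: −48a + 489b = −68.6;  Shot 3−Shot 1: 146a + 253b = −23.5.
Solving gives a = 0.07020, b = −0.13340.
Then c = 190.6 − a·47 − b·156 = 208.11.
At (612, 156): z = 43.0 − 20.8 + 208.11 = 230.3 m.

230.3 m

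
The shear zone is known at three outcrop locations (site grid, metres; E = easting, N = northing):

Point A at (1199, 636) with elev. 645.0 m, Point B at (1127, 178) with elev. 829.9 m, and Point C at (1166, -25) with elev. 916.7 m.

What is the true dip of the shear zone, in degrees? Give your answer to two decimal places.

Let the plane be z = a·E + b·N + c.
Point B−Point A: −72a − 458b = 184.9;  Point C−Point A: −33a − 661b = 271.7.
Solving gives a = 0.06834, b = −0.41446.
Gradient magnitude |∇z| = √(a² + b²) = √(0.00467 + 0.17177) = 0.42005.
True dip = arctan(0.42005) = 22.78°, dipping toward N (azimuth ≈ 351°).

22.78°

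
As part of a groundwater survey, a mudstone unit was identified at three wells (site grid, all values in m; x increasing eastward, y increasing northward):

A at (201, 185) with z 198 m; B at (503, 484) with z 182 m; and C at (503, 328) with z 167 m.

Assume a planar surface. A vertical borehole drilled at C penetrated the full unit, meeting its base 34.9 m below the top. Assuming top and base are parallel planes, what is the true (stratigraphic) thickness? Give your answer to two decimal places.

34.37 m

Two edge vectors: A→B = (302, 299, -16), A→C = (302, 143, -31).
Normal n = (A→B) × (A→C) = (-6981, 4530, -47112).
So ∂z/∂x = −n_x/n_z = −0.14818 and ∂z/∂y = −n_y/n_z = 0.09615.
|∇z| = √(a²+b²) = 0.17664, so dip δ = arctan(0.17664) = 10.02°.
True thickness = vertical thickness × cos δ = 34.9 × cos 10.02° = 34.37 m.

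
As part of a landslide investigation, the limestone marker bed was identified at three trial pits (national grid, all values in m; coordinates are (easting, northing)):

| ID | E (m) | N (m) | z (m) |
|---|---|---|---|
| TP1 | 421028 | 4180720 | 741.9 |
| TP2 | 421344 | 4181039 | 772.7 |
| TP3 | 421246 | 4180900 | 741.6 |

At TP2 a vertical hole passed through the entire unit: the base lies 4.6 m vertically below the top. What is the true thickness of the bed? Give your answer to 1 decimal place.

Let the plane be z = a·E + b·N + c.
TP2−TP1: 316a + 319b = 30.8;  TP3−TP1: 218a + 180b = −0.3.
Solving gives a = −0.44540, b = 0.53777.
|∇z| = √(a²+b²) = 0.69827, so dip δ = arctan(0.69827) = 34.93°.
True thickness = vertical thickness × cos δ = 4.6 × cos 34.93° = 3.8 m.

3.8 m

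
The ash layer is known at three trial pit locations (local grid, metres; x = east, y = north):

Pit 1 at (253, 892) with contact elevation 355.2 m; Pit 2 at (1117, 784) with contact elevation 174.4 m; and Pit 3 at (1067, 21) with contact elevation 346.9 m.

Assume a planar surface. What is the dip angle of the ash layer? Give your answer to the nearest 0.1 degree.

17.5°

Two edge vectors: Pit 1→Pit 2 = (864, -108, -180.8), Pit 1→Pit 3 = (814, -871, -8.3).
Normal n = (Pit 1→Pit 2) × (Pit 1→Pit 3) = (-156580.4, -140000, -664632).
So ∂z/∂x = −n_x/n_z = −0.23559 and ∂z/∂y = −n_y/n_z = −0.21064.
Gradient magnitude |∇z| = √(a² + b²) = √(0.05550 + 0.04437) = 0.31603.
True dip = arctan(0.31603) = 17.5°, dipping toward NE (azimuth ≈ 048°).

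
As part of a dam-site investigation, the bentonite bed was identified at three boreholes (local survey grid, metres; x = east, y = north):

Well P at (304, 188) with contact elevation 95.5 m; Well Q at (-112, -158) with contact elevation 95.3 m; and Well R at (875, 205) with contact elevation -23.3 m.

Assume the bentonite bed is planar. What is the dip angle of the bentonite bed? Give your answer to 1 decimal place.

18.7°

Let the plane be z = a·x + b·y + c.
Well Q−Well P: −416a − 346b = −0.2;  Well R−Well P: 571a + 17b = −118.8.
Solving gives a = −0.21580, b = 0.26003.
Gradient magnitude |∇z| = √(a² + b²) = √(0.04657 + 0.06762) = 0.33792.
True dip = arctan(0.33792) = 18.7°, dipping toward SE (azimuth ≈ 140°).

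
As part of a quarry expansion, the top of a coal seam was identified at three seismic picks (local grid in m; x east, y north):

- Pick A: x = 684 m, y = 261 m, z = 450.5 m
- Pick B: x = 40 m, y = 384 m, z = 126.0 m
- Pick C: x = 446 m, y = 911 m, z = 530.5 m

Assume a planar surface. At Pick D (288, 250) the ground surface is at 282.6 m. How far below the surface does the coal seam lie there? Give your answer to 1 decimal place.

Two edge vectors: Pick A→Pick B = (-644, 123, -324.5), Pick A→Pick C = (-238, 650, 80).
Normal n = (Pick A→Pick B) × (Pick A→Pick C) = (220765, 128751, -389326).
So ∂z/∂x = −n_x/n_z = 0.56704 and ∂z/∂y = −n_y/n_z = 0.33070.
Intercept c from Pick A: 450.5 − 387.86 − 86.31 = −23.67.
At (288, 250): z_contact = 163.31 + 82.68 − 23.67 = 222.31 m.
Depth below ground = 282.6 − 222.31 = 60.3 m.

60.3 m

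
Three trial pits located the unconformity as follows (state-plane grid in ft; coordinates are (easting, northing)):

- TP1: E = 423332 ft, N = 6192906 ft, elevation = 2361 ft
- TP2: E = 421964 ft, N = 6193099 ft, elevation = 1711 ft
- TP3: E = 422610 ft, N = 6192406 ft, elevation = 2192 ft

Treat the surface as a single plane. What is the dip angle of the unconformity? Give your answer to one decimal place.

27.6°

Let the plane be z = a·E + b·N + c.
TP2−TP1: −1368a + 193b = −650;  TP3−TP1: −722a − 500b = −169.
Solving gives a = 0.43435, b = −0.28920.
Gradient magnitude |∇z| = √(a² + b²) = √(0.18866 + 0.08363) = 0.52181.
True dip = arctan(0.52181) = 27.6°, dipping toward WNW (azimuth ≈ 304°).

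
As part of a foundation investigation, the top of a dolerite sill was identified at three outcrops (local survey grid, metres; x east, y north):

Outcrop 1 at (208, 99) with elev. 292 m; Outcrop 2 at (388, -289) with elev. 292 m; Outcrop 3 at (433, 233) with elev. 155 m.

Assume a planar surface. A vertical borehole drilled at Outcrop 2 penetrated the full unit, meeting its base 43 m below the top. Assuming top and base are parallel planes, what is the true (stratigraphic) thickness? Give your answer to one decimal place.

38.1 m

Let the plane be z = a·x + b·y + c.
Outcrop 2−Outcrop 1: 180a − 388b = 0;  Outcrop 3−Outcrop 1: 225a + 134b = −137.
Solving gives a = −0.47708, b = −0.22132.
|∇z| = √(a²+b²) = 0.52592, so dip δ = arctan(0.52592) = 27.74°.
True thickness = vertical thickness × cos δ = 43 × cos 27.74° = 38.1 m.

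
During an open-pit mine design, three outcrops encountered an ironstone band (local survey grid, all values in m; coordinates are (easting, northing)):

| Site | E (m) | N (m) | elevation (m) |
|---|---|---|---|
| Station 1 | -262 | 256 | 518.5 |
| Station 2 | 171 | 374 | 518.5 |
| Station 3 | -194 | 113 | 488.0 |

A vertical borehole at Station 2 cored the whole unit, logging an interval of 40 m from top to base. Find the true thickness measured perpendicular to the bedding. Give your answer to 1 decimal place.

39.3 m

Two edge vectors: Station 1→Station 2 = (433, 118, 0), Station 1→Station 3 = (68, -143, -30.5).
Normal n = (Station 1→Station 2) × (Station 1→Station 3) = (-3599, 13206.5, -69943).
So ∂z/∂E = −n_x/n_z = −0.05146 and ∂z/∂N = −n_y/n_z = 0.18882.
|∇z| = √(a²+b²) = 0.19570, so dip δ = arctan(0.19570) = 11.07°.
True thickness = vertical thickness × cos δ = 40 × cos 11.07° = 39.3 m.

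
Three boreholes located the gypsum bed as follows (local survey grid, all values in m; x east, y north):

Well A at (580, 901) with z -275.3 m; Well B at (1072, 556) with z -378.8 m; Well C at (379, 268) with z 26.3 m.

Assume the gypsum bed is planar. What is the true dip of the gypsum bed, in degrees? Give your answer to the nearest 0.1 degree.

29.1°

Two edge vectors: Well A→Well B = (492, -345, -103.5), Well A→Well C = (-201, -633, 301.6).
Normal n = (Well A→Well B) × (Well A→Well C) = (-169567.5, -127583.7, -380781).
So ∂z/∂x = −n_x/n_z = −0.44532 and ∂z/∂y = −n_y/n_z = −0.33506.
Gradient magnitude |∇z| = √(a² + b²) = √(0.19831 + 0.11226) = 0.55729.
True dip = arctan(0.55729) = 29.1°, dipping toward NE (azimuth ≈ 053°).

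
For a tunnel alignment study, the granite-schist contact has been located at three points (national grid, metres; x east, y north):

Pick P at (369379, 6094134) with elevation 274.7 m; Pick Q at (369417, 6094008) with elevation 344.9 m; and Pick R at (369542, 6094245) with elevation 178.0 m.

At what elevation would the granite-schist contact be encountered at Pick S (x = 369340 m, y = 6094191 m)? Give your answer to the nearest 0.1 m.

246.8 m

Let the plane be z = a·x + b·y + c.
Pick Q−Pick P: 38a − 126b = 70.2;  Pick R−Pick P: 163a + 111b = −96.7.
Solving gives a = −0.177411537, b = −0.610647924.
Then c = 274.7 − a·369379 − b·6094134 = 3787177.07.
At (369340, 6094191): z = −65525.2 − 3721405.1 + 3787177.07 = 246.8 m.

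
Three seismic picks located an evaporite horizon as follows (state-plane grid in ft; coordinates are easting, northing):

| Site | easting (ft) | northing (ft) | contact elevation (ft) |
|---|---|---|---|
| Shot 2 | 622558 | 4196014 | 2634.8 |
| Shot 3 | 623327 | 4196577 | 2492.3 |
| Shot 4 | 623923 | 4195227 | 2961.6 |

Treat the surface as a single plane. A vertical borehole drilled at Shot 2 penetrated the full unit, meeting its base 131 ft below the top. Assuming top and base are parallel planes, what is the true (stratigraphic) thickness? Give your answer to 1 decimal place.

124.4 ft

Two edge vectors: Shot 2→Shot 3 = (769, 563, -142.5), Shot 2→Shot 4 = (1365, -787, 326.8).
Normal n = (Shot 2→Shot 3) × (Shot 2→Shot 4) = (71840.9, -445821.7, -1373698).
So ∂z/∂easting = −n_x/n_z = 0.05230 and ∂z/∂northing = −n_y/n_z = −0.32454.
|∇z| = √(a²+b²) = 0.32873, so dip δ = arctan(0.32873) = 18.20°.
True thickness = vertical thickness × cos δ = 131 × cos 18.20° = 124.4 ft.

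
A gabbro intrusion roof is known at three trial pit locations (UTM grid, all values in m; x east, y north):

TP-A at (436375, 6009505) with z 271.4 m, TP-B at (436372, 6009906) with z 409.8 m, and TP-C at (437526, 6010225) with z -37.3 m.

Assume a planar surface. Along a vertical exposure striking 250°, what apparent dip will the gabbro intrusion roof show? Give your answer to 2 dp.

Let the plane be z = a·x + b·y + c.
TP-B−TP-A: −3a + 401b = 138.4;  TP-C−TP-A: 1151a + 720b = −308.7.
Solving gives a = −0.48184, b = 0.34153.
Unit vector along 250° is (sin 250°, cos 250°) = (-0.9397, -0.3420).
Slope in that direction = a·(-0.9397) + b·(-0.3420) = 0.33597.
Apparent dip = arctan|0.33597| = 18.57° (true dip is 30.6°, so apparent ≤ true as expected).

18.57°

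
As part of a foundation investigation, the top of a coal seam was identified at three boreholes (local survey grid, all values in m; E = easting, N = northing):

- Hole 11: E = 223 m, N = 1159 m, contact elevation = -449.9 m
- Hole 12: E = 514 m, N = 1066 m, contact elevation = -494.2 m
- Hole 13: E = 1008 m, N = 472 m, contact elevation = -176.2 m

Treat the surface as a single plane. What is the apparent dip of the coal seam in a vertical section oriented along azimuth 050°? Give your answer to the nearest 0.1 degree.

42.5°

Let the plane be z = a·E + b·N + c.
Hole 12−Hole 11: 291a − 93b = −44.3;  Hole 13−Hole 11: 785a − 687b = 273.7.
Solving gives a = −0.44037, b = −0.90159.
Unit vector along 050° is (sin 50°, cos 50°) = (0.7660, 0.6428).
Slope in that direction = a·(0.7660) + b·(0.6428) = −0.91687.
Apparent dip = arctan|0.91687| = 42.5° (true dip is 45.1°, so apparent ≤ true as expected).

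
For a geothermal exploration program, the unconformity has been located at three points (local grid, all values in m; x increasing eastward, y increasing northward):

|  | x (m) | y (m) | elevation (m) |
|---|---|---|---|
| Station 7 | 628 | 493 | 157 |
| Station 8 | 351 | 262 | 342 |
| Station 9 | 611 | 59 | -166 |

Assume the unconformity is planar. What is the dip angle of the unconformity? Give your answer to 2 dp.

Two edge vectors: Station 7→Station 8 = (-277, -231, 185), Station 7→Station 9 = (-17, -434, -323).
Normal n = (Station 7→Station 8) × (Station 7→Station 9) = (154903, -92616, 116291).
So ∂z/∂x = −n_x/n_z = −1.33203 and ∂z/∂y = −n_y/n_z = 0.79642.
Gradient magnitude |∇z| = √(a² + b²) = √(1.77430 + 0.63428) = 1.55196.
True dip = arctan(1.55196) = 57.20°, dipping toward ESE (azimuth ≈ 121°).

57.20°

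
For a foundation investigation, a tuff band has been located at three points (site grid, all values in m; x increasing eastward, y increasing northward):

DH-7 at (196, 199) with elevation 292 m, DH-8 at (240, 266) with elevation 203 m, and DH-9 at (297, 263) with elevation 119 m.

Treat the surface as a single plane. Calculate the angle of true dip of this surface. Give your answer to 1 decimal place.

56.9°

Two edge vectors: DH-7→DH-8 = (44, 67, -89), DH-7→DH-9 = (101, 64, -173).
Normal n = (DH-7→DH-8) × (DH-7→DH-9) = (-5895, -1377, -3951).
So ∂z/∂x = −n_x/n_z = −1.49203 and ∂z/∂y = −n_y/n_z = −0.34852.
Gradient magnitude |∇z| = √(a² + b²) = √(2.22615 + 0.12147) = 1.53219.
True dip = arctan(1.53219) = 56.9°, dipping toward ENE (azimuth ≈ 077°).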